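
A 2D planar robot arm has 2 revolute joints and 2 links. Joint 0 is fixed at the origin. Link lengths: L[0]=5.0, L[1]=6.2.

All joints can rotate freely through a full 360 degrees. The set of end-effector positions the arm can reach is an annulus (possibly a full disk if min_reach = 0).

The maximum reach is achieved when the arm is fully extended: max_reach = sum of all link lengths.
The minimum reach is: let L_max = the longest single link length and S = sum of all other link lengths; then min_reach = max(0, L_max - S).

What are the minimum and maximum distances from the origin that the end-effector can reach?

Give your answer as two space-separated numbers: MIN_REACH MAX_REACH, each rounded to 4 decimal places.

Answer: 1.2000 11.2000

Derivation:
Link lengths: [5.0, 6.2]
max_reach = 5 + 6.2 = 11.2
L_max = max([5.0, 6.2]) = 6.2
S (sum of others) = 11.2 - 6.2 = 5
min_reach = max(0, 6.2 - 5) = max(0, 1.2) = 1.2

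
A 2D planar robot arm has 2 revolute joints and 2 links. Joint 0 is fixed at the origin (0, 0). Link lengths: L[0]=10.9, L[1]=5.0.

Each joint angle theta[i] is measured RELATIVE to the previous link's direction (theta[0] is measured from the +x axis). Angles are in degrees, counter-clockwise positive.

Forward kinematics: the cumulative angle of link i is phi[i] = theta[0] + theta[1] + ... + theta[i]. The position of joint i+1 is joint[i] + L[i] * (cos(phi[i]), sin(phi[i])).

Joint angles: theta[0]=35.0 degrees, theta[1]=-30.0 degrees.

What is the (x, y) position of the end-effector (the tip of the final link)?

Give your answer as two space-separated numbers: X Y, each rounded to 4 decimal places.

joint[0] = (0.0000, 0.0000)  (base)
link 0: phi[0] = 35 = 35 deg
  cos(35 deg) = 0.8192, sin(35 deg) = 0.5736
  joint[1] = (0.0000, 0.0000) + 10.9 * (0.8192, 0.5736) = (0.0000 + 8.9288, 0.0000 + 6.2520) = (8.9288, 6.2520)
link 1: phi[1] = 35 + -30 = 5 deg
  cos(5 deg) = 0.9962, sin(5 deg) = 0.0872
  joint[2] = (8.9288, 6.2520) + 5 * (0.9962, 0.0872) = (8.9288 + 4.9810, 6.2520 + 0.4358) = (13.9097, 6.6878)
End effector: (13.9097, 6.6878)

Answer: 13.9097 6.6878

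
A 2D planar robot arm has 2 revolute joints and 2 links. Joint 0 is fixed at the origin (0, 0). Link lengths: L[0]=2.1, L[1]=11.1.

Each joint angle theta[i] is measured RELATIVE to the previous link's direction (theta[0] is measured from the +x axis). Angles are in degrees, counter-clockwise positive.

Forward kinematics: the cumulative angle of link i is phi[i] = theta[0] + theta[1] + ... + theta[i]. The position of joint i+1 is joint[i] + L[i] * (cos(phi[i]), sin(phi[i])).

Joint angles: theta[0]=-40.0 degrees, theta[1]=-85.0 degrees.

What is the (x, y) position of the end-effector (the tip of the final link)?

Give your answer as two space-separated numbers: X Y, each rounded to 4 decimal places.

Answer: -4.7580 -10.4424

Derivation:
joint[0] = (0.0000, 0.0000)  (base)
link 0: phi[0] = -40 = -40 deg
  cos(-40 deg) = 0.7660, sin(-40 deg) = -0.6428
  joint[1] = (0.0000, 0.0000) + 2.1 * (0.7660, -0.6428) = (0.0000 + 1.6087, 0.0000 + -1.3499) = (1.6087, -1.3499)
link 1: phi[1] = -40 + -85 = -125 deg
  cos(-125 deg) = -0.5736, sin(-125 deg) = -0.8192
  joint[2] = (1.6087, -1.3499) + 11.1 * (-0.5736, -0.8192) = (1.6087 + -6.3667, -1.3499 + -9.0926) = (-4.7580, -10.4424)
End effector: (-4.7580, -10.4424)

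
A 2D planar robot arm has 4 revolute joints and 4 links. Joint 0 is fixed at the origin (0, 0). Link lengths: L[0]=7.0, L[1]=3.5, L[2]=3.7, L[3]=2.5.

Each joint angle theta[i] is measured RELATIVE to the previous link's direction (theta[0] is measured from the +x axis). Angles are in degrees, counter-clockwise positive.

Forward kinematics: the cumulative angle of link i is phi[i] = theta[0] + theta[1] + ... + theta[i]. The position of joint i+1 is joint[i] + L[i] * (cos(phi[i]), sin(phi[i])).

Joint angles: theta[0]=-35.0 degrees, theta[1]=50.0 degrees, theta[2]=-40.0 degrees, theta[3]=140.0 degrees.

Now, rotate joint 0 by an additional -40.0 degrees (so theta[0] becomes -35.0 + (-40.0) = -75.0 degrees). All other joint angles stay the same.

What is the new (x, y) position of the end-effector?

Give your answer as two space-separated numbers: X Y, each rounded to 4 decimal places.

Answer: 7.1945 -9.1792

Derivation:
joint[0] = (0.0000, 0.0000)  (base)
link 0: phi[0] = -75 = -75 deg
  cos(-75 deg) = 0.2588, sin(-75 deg) = -0.9659
  joint[1] = (0.0000, 0.0000) + 7 * (0.2588, -0.9659) = (0.0000 + 1.8117, 0.0000 + -6.7615) = (1.8117, -6.7615)
link 1: phi[1] = -75 + 50 = -25 deg
  cos(-25 deg) = 0.9063, sin(-25 deg) = -0.4226
  joint[2] = (1.8117, -6.7615) + 3.5 * (0.9063, -0.4226) = (1.8117 + 3.1721, -6.7615 + -1.4792) = (4.9838, -8.2406)
link 2: phi[2] = -75 + 50 + -40 = -65 deg
  cos(-65 deg) = 0.4226, sin(-65 deg) = -0.9063
  joint[3] = (4.9838, -8.2406) + 3.7 * (0.4226, -0.9063) = (4.9838 + 1.5637, -8.2406 + -3.3533) = (6.5475, -11.5940)
link 3: phi[3] = -75 + 50 + -40 + 140 = 75 deg
  cos(75 deg) = 0.2588, sin(75 deg) = 0.9659
  joint[4] = (6.5475, -11.5940) + 2.5 * (0.2588, 0.9659) = (6.5475 + 0.6470, -11.5940 + 2.4148) = (7.1945, -9.1792)
End effector: (7.1945, -9.1792)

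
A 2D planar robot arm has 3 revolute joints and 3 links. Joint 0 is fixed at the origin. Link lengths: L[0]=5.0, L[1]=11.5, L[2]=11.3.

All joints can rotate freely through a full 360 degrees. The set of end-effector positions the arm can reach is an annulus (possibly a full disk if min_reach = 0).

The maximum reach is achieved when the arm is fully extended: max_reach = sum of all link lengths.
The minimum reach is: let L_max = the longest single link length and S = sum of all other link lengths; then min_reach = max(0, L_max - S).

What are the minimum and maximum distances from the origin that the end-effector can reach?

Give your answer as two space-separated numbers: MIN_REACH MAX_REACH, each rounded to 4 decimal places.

Link lengths: [5.0, 11.5, 11.3]
max_reach = 5 + 11.5 + 11.3 = 27.8
L_max = max([5.0, 11.5, 11.3]) = 11.5
S (sum of others) = 27.8 - 11.5 = 16.3
min_reach = max(0, 11.5 - 16.3) = max(0, -4.8) = 0

Answer: 0.0000 27.8000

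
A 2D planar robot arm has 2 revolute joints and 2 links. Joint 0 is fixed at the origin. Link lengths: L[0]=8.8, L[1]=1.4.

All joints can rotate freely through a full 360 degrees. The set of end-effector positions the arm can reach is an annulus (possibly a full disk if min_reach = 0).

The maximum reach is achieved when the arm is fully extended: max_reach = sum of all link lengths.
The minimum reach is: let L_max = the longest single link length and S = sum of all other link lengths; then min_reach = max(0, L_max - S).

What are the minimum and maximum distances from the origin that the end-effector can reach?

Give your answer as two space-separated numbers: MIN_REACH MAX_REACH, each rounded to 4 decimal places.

Answer: 7.4000 10.2000

Derivation:
Link lengths: [8.8, 1.4]
max_reach = 8.8 + 1.4 = 10.2
L_max = max([8.8, 1.4]) = 8.8
S (sum of others) = 10.2 - 8.8 = 1.4
min_reach = max(0, 8.8 - 1.4) = max(0, 7.4) = 7.4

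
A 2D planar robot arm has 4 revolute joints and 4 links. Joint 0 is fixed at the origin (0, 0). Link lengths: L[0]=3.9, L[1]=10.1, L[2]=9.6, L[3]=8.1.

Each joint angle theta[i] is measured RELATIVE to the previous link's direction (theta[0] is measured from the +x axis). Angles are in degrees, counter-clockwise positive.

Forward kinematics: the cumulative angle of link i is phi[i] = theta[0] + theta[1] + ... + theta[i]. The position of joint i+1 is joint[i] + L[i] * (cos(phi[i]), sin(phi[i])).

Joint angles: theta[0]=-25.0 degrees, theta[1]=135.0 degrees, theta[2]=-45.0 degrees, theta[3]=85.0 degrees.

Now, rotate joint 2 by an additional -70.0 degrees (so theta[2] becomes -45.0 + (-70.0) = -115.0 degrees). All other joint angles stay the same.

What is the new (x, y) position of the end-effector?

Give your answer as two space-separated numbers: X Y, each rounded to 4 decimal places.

joint[0] = (0.0000, 0.0000)  (base)
link 0: phi[0] = -25 = -25 deg
  cos(-25 deg) = 0.9063, sin(-25 deg) = -0.4226
  joint[1] = (0.0000, 0.0000) + 3.9 * (0.9063, -0.4226) = (0.0000 + 3.5346, 0.0000 + -1.6482) = (3.5346, -1.6482)
link 1: phi[1] = -25 + 135 = 110 deg
  cos(110 deg) = -0.3420, sin(110 deg) = 0.9397
  joint[2] = (3.5346, -1.6482) + 10.1 * (-0.3420, 0.9397) = (3.5346 + -3.4544, -1.6482 + 9.4909) = (0.0802, 7.8427)
link 2: phi[2] = -25 + 135 + -115 = -5 deg
  cos(-5 deg) = 0.9962, sin(-5 deg) = -0.0872
  joint[3] = (0.0802, 7.8427) + 9.6 * (0.9962, -0.0872) = (0.0802 + 9.5635, 7.8427 + -0.8367) = (9.6437, 7.0060)
link 3: phi[3] = -25 + 135 + -115 + 85 = 80 deg
  cos(80 deg) = 0.1736, sin(80 deg) = 0.9848
  joint[4] = (9.6437, 7.0060) + 8.1 * (0.1736, 0.9848) = (9.6437 + 1.4066, 7.0060 + 7.9769) = (11.0502, 14.9829)
End effector: (11.0502, 14.9829)

Answer: 11.0502 14.9829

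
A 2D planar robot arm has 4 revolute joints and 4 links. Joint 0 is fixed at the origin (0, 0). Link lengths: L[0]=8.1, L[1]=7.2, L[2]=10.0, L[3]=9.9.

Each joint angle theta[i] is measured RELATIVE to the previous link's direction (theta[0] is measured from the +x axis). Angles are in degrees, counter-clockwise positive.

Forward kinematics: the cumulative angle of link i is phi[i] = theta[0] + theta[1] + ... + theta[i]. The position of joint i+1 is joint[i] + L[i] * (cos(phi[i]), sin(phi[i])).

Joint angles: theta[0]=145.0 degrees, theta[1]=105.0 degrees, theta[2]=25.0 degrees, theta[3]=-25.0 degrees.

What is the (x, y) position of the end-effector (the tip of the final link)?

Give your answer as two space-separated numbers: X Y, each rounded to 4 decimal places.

Answer: -11.6121 -21.3847

Derivation:
joint[0] = (0.0000, 0.0000)  (base)
link 0: phi[0] = 145 = 145 deg
  cos(145 deg) = -0.8192, sin(145 deg) = 0.5736
  joint[1] = (0.0000, 0.0000) + 8.1 * (-0.8192, 0.5736) = (0.0000 + -6.6351, 0.0000 + 4.6460) = (-6.6351, 4.6460)
link 1: phi[1] = 145 + 105 = 250 deg
  cos(250 deg) = -0.3420, sin(250 deg) = -0.9397
  joint[2] = (-6.6351, 4.6460) + 7.2 * (-0.3420, -0.9397) = (-6.6351 + -2.4625, 4.6460 + -6.7658) = (-9.0977, -2.1198)
link 2: phi[2] = 145 + 105 + 25 = 275 deg
  cos(275 deg) = 0.0872, sin(275 deg) = -0.9962
  joint[3] = (-9.0977, -2.1198) + 10 * (0.0872, -0.9962) = (-9.0977 + 0.8716, -2.1198 + -9.9619) = (-8.2261, -12.0818)
link 3: phi[3] = 145 + 105 + 25 + -25 = 250 deg
  cos(250 deg) = -0.3420, sin(250 deg) = -0.9397
  joint[4] = (-8.2261, -12.0818) + 9.9 * (-0.3420, -0.9397) = (-8.2261 + -3.3860, -12.0818 + -9.3030) = (-11.6121, -21.3847)
End effector: (-11.6121, -21.3847)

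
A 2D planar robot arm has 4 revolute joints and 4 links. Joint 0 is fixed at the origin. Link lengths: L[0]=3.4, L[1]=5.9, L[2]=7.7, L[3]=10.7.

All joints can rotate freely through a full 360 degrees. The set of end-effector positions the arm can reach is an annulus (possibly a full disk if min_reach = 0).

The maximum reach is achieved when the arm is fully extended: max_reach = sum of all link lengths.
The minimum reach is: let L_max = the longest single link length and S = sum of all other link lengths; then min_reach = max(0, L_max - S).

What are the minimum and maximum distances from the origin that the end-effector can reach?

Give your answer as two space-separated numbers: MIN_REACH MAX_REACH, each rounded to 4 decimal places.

Answer: 0.0000 27.7000

Derivation:
Link lengths: [3.4, 5.9, 7.7, 10.7]
max_reach = 3.4 + 5.9 + 7.7 + 10.7 = 27.7
L_max = max([3.4, 5.9, 7.7, 10.7]) = 10.7
S (sum of others) = 27.7 - 10.7 = 17
min_reach = max(0, 10.7 - 17) = max(0, -6.3) = 0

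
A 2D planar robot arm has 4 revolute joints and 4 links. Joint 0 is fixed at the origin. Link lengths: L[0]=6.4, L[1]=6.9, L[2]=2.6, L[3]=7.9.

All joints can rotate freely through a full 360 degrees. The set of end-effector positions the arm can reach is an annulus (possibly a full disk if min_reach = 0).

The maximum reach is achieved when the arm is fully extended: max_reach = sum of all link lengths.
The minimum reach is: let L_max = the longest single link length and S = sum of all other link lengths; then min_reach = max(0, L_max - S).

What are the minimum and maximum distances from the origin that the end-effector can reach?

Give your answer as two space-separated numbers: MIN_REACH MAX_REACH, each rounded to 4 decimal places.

Answer: 0.0000 23.8000

Derivation:
Link lengths: [6.4, 6.9, 2.6, 7.9]
max_reach = 6.4 + 6.9 + 2.6 + 7.9 = 23.8
L_max = max([6.4, 6.9, 2.6, 7.9]) = 7.9
S (sum of others) = 23.8 - 7.9 = 15.9
min_reach = max(0, 7.9 - 15.9) = max(0, -8) = 0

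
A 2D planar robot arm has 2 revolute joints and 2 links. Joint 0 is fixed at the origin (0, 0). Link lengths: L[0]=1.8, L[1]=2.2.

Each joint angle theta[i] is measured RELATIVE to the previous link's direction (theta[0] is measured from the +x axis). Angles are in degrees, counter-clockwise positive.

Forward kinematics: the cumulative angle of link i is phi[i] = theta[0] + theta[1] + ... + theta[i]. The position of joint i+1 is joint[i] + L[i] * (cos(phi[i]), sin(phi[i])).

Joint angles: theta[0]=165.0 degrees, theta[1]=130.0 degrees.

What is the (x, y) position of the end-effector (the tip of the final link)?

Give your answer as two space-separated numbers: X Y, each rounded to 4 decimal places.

Answer: -0.8089 -1.5280

Derivation:
joint[0] = (0.0000, 0.0000)  (base)
link 0: phi[0] = 165 = 165 deg
  cos(165 deg) = -0.9659, sin(165 deg) = 0.2588
  joint[1] = (0.0000, 0.0000) + 1.8 * (-0.9659, 0.2588) = (0.0000 + -1.7387, 0.0000 + 0.4659) = (-1.7387, 0.4659)
link 1: phi[1] = 165 + 130 = 295 deg
  cos(295 deg) = 0.4226, sin(295 deg) = -0.9063
  joint[2] = (-1.7387, 0.4659) + 2.2 * (0.4226, -0.9063) = (-1.7387 + 0.9298, 0.4659 + -1.9939) = (-0.8089, -1.5280)
End effector: (-0.8089, -1.5280)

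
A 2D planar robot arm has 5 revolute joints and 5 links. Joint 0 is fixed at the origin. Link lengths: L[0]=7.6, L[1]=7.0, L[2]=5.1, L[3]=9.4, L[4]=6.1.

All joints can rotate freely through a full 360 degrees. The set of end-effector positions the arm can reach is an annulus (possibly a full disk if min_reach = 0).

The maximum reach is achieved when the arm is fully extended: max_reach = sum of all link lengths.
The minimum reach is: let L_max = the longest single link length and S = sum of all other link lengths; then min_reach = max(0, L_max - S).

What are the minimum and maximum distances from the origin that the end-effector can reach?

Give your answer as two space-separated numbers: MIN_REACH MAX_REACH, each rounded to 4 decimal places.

Answer: 0.0000 35.2000

Derivation:
Link lengths: [7.6, 7.0, 5.1, 9.4, 6.1]
max_reach = 7.6 + 7 + 5.1 + 9.4 + 6.1 = 35.2
L_max = max([7.6, 7.0, 5.1, 9.4, 6.1]) = 9.4
S (sum of others) = 35.2 - 9.4 = 25.8
min_reach = max(0, 9.4 - 25.8) = max(0, -16.4) = 0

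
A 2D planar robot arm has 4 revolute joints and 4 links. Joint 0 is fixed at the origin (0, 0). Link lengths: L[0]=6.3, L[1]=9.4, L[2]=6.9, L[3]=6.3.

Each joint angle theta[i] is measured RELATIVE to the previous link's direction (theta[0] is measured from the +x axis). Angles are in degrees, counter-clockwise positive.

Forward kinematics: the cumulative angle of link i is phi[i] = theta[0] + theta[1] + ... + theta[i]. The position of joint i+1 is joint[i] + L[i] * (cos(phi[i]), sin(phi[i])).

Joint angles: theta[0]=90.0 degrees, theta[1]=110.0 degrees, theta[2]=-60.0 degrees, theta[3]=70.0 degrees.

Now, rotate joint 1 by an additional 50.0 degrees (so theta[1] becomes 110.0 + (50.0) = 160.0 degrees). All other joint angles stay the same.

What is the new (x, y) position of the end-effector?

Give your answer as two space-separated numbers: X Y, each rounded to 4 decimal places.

joint[0] = (0.0000, 0.0000)  (base)
link 0: phi[0] = 90 = 90 deg
  cos(90 deg) = 0.0000, sin(90 deg) = 1.0000
  joint[1] = (0.0000, 0.0000) + 6.3 * (0.0000, 1.0000) = (0.0000 + 0.0000, 0.0000 + 6.3000) = (0.0000, 6.3000)
link 1: phi[1] = 90 + 160 = 250 deg
  cos(250 deg) = -0.3420, sin(250 deg) = -0.9397
  joint[2] = (0.0000, 6.3000) + 9.4 * (-0.3420, -0.9397) = (0.0000 + -3.2150, 6.3000 + -8.8331) = (-3.2150, -2.5331)
link 2: phi[2] = 90 + 160 + -60 = 190 deg
  cos(190 deg) = -0.9848, sin(190 deg) = -0.1736
  joint[3] = (-3.2150, -2.5331) + 6.9 * (-0.9848, -0.1736) = (-3.2150 + -6.7952, -2.5331 + -1.1982) = (-10.0102, -3.7313)
link 3: phi[3] = 90 + 160 + -60 + 70 = 260 deg
  cos(260 deg) = -0.1736, sin(260 deg) = -0.9848
  joint[4] = (-10.0102, -3.7313) + 6.3 * (-0.1736, -0.9848) = (-10.0102 + -1.0940, -3.7313 + -6.2043) = (-11.1041, -9.9356)
End effector: (-11.1041, -9.9356)

Answer: -11.1041 -9.9356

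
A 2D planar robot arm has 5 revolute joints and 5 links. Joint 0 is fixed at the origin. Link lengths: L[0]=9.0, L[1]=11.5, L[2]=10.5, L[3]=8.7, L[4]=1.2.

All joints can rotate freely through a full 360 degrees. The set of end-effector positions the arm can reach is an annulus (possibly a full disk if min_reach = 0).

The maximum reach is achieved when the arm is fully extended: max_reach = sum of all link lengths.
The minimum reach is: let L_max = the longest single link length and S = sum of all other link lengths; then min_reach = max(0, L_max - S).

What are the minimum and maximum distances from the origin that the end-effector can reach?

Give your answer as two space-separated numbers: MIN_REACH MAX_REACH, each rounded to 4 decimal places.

Answer: 0.0000 40.9000

Derivation:
Link lengths: [9.0, 11.5, 10.5, 8.7, 1.2]
max_reach = 9 + 11.5 + 10.5 + 8.7 + 1.2 = 40.9
L_max = max([9.0, 11.5, 10.5, 8.7, 1.2]) = 11.5
S (sum of others) = 40.9 - 11.5 = 29.4
min_reach = max(0, 11.5 - 29.4) = max(0, -17.9) = 0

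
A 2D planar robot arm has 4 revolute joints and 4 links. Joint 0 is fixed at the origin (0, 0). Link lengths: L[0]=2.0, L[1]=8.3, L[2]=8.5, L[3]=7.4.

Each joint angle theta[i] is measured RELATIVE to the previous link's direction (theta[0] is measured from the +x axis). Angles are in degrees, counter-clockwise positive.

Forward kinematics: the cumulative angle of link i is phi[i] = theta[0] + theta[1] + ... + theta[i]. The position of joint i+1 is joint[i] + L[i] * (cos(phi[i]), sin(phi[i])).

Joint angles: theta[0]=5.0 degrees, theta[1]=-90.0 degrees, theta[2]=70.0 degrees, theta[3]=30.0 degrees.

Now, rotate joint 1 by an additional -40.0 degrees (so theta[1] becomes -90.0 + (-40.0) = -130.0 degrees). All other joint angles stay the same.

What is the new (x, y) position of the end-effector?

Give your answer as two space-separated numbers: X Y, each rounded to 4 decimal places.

joint[0] = (0.0000, 0.0000)  (base)
link 0: phi[0] = 5 = 5 deg
  cos(5 deg) = 0.9962, sin(5 deg) = 0.0872
  joint[1] = (0.0000, 0.0000) + 2 * (0.9962, 0.0872) = (0.0000 + 1.9924, 0.0000 + 0.1743) = (1.9924, 0.1743)
link 1: phi[1] = 5 + -130 = -125 deg
  cos(-125 deg) = -0.5736, sin(-125 deg) = -0.8192
  joint[2] = (1.9924, 0.1743) + 8.3 * (-0.5736, -0.8192) = (1.9924 + -4.7607, 0.1743 + -6.7990) = (-2.7683, -6.6247)
link 2: phi[2] = 5 + -130 + 70 = -55 deg
  cos(-55 deg) = 0.5736, sin(-55 deg) = -0.8192
  joint[3] = (-2.7683, -6.6247) + 8.5 * (0.5736, -0.8192) = (-2.7683 + 4.8754, -6.6247 + -6.9628) = (2.1071, -13.5874)
link 3: phi[3] = 5 + -130 + 70 + 30 = -25 deg
  cos(-25 deg) = 0.9063, sin(-25 deg) = -0.4226
  joint[4] = (2.1071, -13.5874) + 7.4 * (0.9063, -0.4226) = (2.1071 + 6.7067, -13.5874 + -3.1274) = (8.8138, -16.7148)
End effector: (8.8138, -16.7148)

Answer: 8.8138 -16.7148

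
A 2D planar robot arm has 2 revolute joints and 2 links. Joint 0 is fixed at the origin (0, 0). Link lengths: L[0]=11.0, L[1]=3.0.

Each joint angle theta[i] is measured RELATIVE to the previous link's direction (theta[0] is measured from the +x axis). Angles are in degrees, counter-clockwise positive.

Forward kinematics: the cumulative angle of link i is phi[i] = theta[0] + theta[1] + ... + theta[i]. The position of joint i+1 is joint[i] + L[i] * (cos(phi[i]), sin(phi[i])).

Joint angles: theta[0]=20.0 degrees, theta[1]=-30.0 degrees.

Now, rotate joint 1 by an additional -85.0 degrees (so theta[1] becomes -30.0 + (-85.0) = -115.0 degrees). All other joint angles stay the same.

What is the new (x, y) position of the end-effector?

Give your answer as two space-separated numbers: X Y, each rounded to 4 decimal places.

joint[0] = (0.0000, 0.0000)  (base)
link 0: phi[0] = 20 = 20 deg
  cos(20 deg) = 0.9397, sin(20 deg) = 0.3420
  joint[1] = (0.0000, 0.0000) + 11 * (0.9397, 0.3420) = (0.0000 + 10.3366, 0.0000 + 3.7622) = (10.3366, 3.7622)
link 1: phi[1] = 20 + -115 = -95 deg
  cos(-95 deg) = -0.0872, sin(-95 deg) = -0.9962
  joint[2] = (10.3366, 3.7622) + 3 * (-0.0872, -0.9962) = (10.3366 + -0.2615, 3.7622 + -2.9886) = (10.0752, 0.7736)
End effector: (10.0752, 0.7736)

Answer: 10.0752 0.7736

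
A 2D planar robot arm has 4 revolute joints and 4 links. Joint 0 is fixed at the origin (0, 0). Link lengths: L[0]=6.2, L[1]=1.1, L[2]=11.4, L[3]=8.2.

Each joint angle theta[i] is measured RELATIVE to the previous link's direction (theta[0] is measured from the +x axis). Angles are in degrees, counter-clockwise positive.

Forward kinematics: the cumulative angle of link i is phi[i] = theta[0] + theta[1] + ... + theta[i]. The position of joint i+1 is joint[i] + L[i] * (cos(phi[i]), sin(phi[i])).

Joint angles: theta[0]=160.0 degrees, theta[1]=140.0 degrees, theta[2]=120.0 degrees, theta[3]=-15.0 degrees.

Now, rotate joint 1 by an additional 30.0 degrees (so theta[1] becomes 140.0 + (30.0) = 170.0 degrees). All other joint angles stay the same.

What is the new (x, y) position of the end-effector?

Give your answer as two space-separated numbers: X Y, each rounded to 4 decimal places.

joint[0] = (0.0000, 0.0000)  (base)
link 0: phi[0] = 160 = 160 deg
  cos(160 deg) = -0.9397, sin(160 deg) = 0.3420
  joint[1] = (0.0000, 0.0000) + 6.2 * (-0.9397, 0.3420) = (0.0000 + -5.8261, 0.0000 + 2.1205) = (-5.8261, 2.1205)
link 1: phi[1] = 160 + 170 = 330 deg
  cos(330 deg) = 0.8660, sin(330 deg) = -0.5000
  joint[2] = (-5.8261, 2.1205) + 1.1 * (0.8660, -0.5000) = (-5.8261 + 0.9526, 2.1205 + -0.5500) = (-4.8735, 1.5705)
link 2: phi[2] = 160 + 170 + 120 = 450 deg
  cos(450 deg) = 0.0000, sin(450 deg) = 1.0000
  joint[3] = (-4.8735, 1.5705) + 11.4 * (0.0000, 1.0000) = (-4.8735 + 0.0000, 1.5705 + 11.4000) = (-4.8735, 12.9705)
link 3: phi[3] = 160 + 170 + 120 + -15 = 435 deg
  cos(435 deg) = 0.2588, sin(435 deg) = 0.9659
  joint[4] = (-4.8735, 12.9705) + 8.2 * (0.2588, 0.9659) = (-4.8735 + 2.1223, 12.9705 + 7.9206) = (-2.7512, 20.8911)
End effector: (-2.7512, 20.8911)

Answer: -2.7512 20.8911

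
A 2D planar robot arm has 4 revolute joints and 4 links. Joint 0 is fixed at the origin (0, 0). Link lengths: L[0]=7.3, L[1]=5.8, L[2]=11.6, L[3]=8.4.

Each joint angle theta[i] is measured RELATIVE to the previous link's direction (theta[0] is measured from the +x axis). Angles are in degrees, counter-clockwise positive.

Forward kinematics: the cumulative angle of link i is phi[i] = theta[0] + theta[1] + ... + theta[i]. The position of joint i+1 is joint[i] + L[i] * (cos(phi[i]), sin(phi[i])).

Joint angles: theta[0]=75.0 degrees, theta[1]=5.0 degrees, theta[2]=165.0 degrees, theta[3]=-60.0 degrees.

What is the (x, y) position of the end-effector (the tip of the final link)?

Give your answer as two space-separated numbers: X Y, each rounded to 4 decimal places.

joint[0] = (0.0000, 0.0000)  (base)
link 0: phi[0] = 75 = 75 deg
  cos(75 deg) = 0.2588, sin(75 deg) = 0.9659
  joint[1] = (0.0000, 0.0000) + 7.3 * (0.2588, 0.9659) = (0.0000 + 1.8894, 0.0000 + 7.0513) = (1.8894, 7.0513)
link 1: phi[1] = 75 + 5 = 80 deg
  cos(80 deg) = 0.1736, sin(80 deg) = 0.9848
  joint[2] = (1.8894, 7.0513) + 5.8 * (0.1736, 0.9848) = (1.8894 + 1.0072, 7.0513 + 5.7119) = (2.8965, 12.7631)
link 2: phi[2] = 75 + 5 + 165 = 245 deg
  cos(245 deg) = -0.4226, sin(245 deg) = -0.9063
  joint[3] = (2.8965, 12.7631) + 11.6 * (-0.4226, -0.9063) = (2.8965 + -4.9024, 12.7631 + -10.5132) = (-2.0058, 2.2500)
link 3: phi[3] = 75 + 5 + 165 + -60 = 185 deg
  cos(185 deg) = -0.9962, sin(185 deg) = -0.0872
  joint[4] = (-2.0058, 2.2500) + 8.4 * (-0.9962, -0.0872) = (-2.0058 + -8.3680, 2.2500 + -0.7321) = (-10.3739, 1.5179)
End effector: (-10.3739, 1.5179)

Answer: -10.3739 1.5179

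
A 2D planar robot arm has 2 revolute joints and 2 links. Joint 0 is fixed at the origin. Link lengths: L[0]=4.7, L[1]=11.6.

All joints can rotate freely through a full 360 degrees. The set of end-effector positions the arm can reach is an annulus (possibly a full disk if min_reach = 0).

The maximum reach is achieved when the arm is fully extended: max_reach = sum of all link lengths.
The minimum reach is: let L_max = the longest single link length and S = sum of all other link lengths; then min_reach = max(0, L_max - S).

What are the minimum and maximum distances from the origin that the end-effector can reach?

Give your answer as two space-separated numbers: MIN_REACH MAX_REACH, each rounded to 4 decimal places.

Link lengths: [4.7, 11.6]
max_reach = 4.7 + 11.6 = 16.3
L_max = max([4.7, 11.6]) = 11.6
S (sum of others) = 16.3 - 11.6 = 4.7
min_reach = max(0, 11.6 - 4.7) = max(0, 6.9) = 6.9

Answer: 6.9000 16.3000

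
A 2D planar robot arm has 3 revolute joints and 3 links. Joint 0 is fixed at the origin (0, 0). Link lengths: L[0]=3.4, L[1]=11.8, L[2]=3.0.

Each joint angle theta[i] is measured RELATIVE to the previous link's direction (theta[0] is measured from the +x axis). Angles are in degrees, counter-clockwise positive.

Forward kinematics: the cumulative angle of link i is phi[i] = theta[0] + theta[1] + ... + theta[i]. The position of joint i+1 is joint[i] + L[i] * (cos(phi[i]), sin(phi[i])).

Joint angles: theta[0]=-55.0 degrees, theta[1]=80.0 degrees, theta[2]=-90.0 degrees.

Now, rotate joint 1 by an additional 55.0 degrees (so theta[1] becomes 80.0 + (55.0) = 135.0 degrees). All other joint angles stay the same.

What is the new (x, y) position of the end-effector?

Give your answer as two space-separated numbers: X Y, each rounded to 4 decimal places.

joint[0] = (0.0000, 0.0000)  (base)
link 0: phi[0] = -55 = -55 deg
  cos(-55 deg) = 0.5736, sin(-55 deg) = -0.8192
  joint[1] = (0.0000, 0.0000) + 3.4 * (0.5736, -0.8192) = (0.0000 + 1.9502, 0.0000 + -2.7851) = (1.9502, -2.7851)
link 1: phi[1] = -55 + 135 = 80 deg
  cos(80 deg) = 0.1736, sin(80 deg) = 0.9848
  joint[2] = (1.9502, -2.7851) + 11.8 * (0.1736, 0.9848) = (1.9502 + 2.0490, -2.7851 + 11.6207) = (3.9992, 8.8356)
link 2: phi[2] = -55 + 135 + -90 = -10 deg
  cos(-10 deg) = 0.9848, sin(-10 deg) = -0.1736
  joint[3] = (3.9992, 8.8356) + 3 * (0.9848, -0.1736) = (3.9992 + 2.9544, 8.8356 + -0.5209) = (6.9536, 8.3147)
End effector: (6.9536, 8.3147)

Answer: 6.9536 8.3147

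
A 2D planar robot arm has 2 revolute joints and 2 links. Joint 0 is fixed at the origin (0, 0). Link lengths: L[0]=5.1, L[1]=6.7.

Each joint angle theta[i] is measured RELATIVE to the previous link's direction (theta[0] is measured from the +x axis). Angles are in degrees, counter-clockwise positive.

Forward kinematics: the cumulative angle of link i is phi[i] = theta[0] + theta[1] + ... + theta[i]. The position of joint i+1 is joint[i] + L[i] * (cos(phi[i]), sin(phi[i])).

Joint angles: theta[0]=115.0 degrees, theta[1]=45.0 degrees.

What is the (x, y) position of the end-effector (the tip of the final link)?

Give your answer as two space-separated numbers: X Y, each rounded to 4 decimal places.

Answer: -8.4513 6.9137

Derivation:
joint[0] = (0.0000, 0.0000)  (base)
link 0: phi[0] = 115 = 115 deg
  cos(115 deg) = -0.4226, sin(115 deg) = 0.9063
  joint[1] = (0.0000, 0.0000) + 5.1 * (-0.4226, 0.9063) = (0.0000 + -2.1554, 0.0000 + 4.6222) = (-2.1554, 4.6222)
link 1: phi[1] = 115 + 45 = 160 deg
  cos(160 deg) = -0.9397, sin(160 deg) = 0.3420
  joint[2] = (-2.1554, 4.6222) + 6.7 * (-0.9397, 0.3420) = (-2.1554 + -6.2959, 4.6222 + 2.2915) = (-8.4513, 6.9137)
End effector: (-8.4513, 6.9137)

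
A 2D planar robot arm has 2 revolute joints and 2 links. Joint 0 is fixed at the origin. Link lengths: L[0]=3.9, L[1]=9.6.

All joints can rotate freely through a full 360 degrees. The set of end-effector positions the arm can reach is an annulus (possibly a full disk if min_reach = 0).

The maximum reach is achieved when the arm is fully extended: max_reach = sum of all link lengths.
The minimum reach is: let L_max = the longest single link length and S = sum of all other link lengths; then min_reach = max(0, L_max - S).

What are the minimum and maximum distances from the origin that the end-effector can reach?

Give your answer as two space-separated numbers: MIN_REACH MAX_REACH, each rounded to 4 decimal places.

Link lengths: [3.9, 9.6]
max_reach = 3.9 + 9.6 = 13.5
L_max = max([3.9, 9.6]) = 9.6
S (sum of others) = 13.5 - 9.6 = 3.9
min_reach = max(0, 9.6 - 3.9) = max(0, 5.7) = 5.7

Answer: 5.7000 13.5000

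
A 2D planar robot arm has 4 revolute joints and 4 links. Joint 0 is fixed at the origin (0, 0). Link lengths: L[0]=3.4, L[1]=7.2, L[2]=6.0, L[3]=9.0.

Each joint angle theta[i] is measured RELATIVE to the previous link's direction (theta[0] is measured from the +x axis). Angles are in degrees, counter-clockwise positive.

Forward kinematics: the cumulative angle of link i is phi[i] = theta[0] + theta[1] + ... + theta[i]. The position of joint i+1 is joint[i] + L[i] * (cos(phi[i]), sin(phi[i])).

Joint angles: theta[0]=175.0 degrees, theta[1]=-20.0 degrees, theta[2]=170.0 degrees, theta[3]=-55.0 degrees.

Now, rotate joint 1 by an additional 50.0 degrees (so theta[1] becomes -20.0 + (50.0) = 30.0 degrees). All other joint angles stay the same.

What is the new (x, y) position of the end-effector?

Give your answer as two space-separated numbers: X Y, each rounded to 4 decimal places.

joint[0] = (0.0000, 0.0000)  (base)
link 0: phi[0] = 175 = 175 deg
  cos(175 deg) = -0.9962, sin(175 deg) = 0.0872
  joint[1] = (0.0000, 0.0000) + 3.4 * (-0.9962, 0.0872) = (0.0000 + -3.3871, 0.0000 + 0.2963) = (-3.3871, 0.2963)
link 1: phi[1] = 175 + 30 = 205 deg
  cos(205 deg) = -0.9063, sin(205 deg) = -0.4226
  joint[2] = (-3.3871, 0.2963) + 7.2 * (-0.9063, -0.4226) = (-3.3871 + -6.5254, 0.2963 + -3.0429) = (-9.9125, -2.7465)
link 2: phi[2] = 175 + 30 + 170 = 375 deg
  cos(375 deg) = 0.9659, sin(375 deg) = 0.2588
  joint[3] = (-9.9125, -2.7465) + 6 * (0.9659, 0.2588) = (-9.9125 + 5.7956, -2.7465 + 1.5529) = (-4.1169, -1.1936)
link 3: phi[3] = 175 + 30 + 170 + -55 = 320 deg
  cos(320 deg) = 0.7660, sin(320 deg) = -0.6428
  joint[4] = (-4.1169, -1.1936) + 9 * (0.7660, -0.6428) = (-4.1169 + 6.8944, -1.1936 + -5.7851) = (2.7775, -6.9787)
End effector: (2.7775, -6.9787)

Answer: 2.7775 -6.9787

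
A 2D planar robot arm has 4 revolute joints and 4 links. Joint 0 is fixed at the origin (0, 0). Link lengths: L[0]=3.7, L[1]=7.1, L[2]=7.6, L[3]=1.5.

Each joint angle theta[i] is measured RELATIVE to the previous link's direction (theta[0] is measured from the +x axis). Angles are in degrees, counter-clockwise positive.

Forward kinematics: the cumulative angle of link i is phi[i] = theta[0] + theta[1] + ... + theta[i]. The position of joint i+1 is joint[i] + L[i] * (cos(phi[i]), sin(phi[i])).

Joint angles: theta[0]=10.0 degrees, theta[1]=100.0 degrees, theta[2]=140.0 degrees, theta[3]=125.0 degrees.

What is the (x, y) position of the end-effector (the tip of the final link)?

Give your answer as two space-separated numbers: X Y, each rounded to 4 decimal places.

joint[0] = (0.0000, 0.0000)  (base)
link 0: phi[0] = 10 = 10 deg
  cos(10 deg) = 0.9848, sin(10 deg) = 0.1736
  joint[1] = (0.0000, 0.0000) + 3.7 * (0.9848, 0.1736) = (0.0000 + 3.6438, 0.0000 + 0.6425) = (3.6438, 0.6425)
link 1: phi[1] = 10 + 100 = 110 deg
  cos(110 deg) = -0.3420, sin(110 deg) = 0.9397
  joint[2] = (3.6438, 0.6425) + 7.1 * (-0.3420, 0.9397) = (3.6438 + -2.4283, 0.6425 + 6.6718) = (1.2154, 7.3143)
link 2: phi[2] = 10 + 100 + 140 = 250 deg
  cos(250 deg) = -0.3420, sin(250 deg) = -0.9397
  joint[3] = (1.2154, 7.3143) + 7.6 * (-0.3420, -0.9397) = (1.2154 + -2.5994, 7.3143 + -7.1417) = (-1.3839, 0.1727)
link 3: phi[3] = 10 + 100 + 140 + 125 = 375 deg
  cos(375 deg) = 0.9659, sin(375 deg) = 0.2588
  joint[4] = (-1.3839, 0.1727) + 1.5 * (0.9659, 0.2588) = (-1.3839 + 1.4489, 0.1727 + 0.3882) = (0.0650, 0.5609)
End effector: (0.0650, 0.5609)

Answer: 0.0650 0.5609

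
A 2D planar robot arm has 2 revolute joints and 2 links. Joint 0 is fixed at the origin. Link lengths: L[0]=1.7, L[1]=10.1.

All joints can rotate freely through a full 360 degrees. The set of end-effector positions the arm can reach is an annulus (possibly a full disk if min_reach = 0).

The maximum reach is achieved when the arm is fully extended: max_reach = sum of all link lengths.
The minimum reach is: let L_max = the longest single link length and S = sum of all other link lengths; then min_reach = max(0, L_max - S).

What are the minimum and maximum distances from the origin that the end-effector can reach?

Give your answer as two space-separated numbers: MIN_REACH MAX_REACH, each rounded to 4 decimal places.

Answer: 8.4000 11.8000

Derivation:
Link lengths: [1.7, 10.1]
max_reach = 1.7 + 10.1 = 11.8
L_max = max([1.7, 10.1]) = 10.1
S (sum of others) = 11.8 - 10.1 = 1.7
min_reach = max(0, 10.1 - 1.7) = max(0, 8.4) = 8.4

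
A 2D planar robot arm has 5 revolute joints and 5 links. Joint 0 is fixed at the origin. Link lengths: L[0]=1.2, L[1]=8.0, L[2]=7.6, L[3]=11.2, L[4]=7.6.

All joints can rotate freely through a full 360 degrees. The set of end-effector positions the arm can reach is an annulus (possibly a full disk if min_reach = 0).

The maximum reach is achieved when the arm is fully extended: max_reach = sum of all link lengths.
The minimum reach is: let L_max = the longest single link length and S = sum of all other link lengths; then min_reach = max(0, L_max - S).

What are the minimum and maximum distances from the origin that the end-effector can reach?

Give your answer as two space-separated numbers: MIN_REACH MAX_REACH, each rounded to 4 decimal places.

Answer: 0.0000 35.6000

Derivation:
Link lengths: [1.2, 8.0, 7.6, 11.2, 7.6]
max_reach = 1.2 + 8 + 7.6 + 11.2 + 7.6 = 35.6
L_max = max([1.2, 8.0, 7.6, 11.2, 7.6]) = 11.2
S (sum of others) = 35.6 - 11.2 = 24.4
min_reach = max(0, 11.2 - 24.4) = max(0, -13.2) = 0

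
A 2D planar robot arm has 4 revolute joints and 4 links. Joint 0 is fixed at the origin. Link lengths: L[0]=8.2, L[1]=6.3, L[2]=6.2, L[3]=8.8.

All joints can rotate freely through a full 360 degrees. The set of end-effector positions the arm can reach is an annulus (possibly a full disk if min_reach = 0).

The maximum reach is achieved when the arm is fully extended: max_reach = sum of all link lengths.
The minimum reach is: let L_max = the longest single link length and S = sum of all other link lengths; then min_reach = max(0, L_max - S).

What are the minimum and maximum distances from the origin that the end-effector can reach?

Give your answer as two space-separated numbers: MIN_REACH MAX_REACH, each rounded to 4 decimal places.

Link lengths: [8.2, 6.3, 6.2, 8.8]
max_reach = 8.2 + 6.3 + 6.2 + 8.8 = 29.5
L_max = max([8.2, 6.3, 6.2, 8.8]) = 8.8
S (sum of others) = 29.5 - 8.8 = 20.7
min_reach = max(0, 8.8 - 20.7) = max(0, -11.9) = 0

Answer: 0.0000 29.5000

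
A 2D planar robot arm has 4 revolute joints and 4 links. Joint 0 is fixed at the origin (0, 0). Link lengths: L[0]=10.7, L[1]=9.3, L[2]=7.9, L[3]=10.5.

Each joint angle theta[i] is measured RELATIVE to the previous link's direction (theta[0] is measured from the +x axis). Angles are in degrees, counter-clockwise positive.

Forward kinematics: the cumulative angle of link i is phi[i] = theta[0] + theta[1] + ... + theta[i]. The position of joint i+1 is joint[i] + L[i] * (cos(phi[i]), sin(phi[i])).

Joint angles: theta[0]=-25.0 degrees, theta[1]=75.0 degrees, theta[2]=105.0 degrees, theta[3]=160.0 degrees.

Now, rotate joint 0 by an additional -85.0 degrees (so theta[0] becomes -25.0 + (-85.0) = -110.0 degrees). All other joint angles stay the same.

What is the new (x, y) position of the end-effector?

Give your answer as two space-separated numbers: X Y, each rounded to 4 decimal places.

joint[0] = (0.0000, 0.0000)  (base)
link 0: phi[0] = -110 = -110 deg
  cos(-110 deg) = -0.3420, sin(-110 deg) = -0.9397
  joint[1] = (0.0000, 0.0000) + 10.7 * (-0.3420, -0.9397) = (0.0000 + -3.6596, 0.0000 + -10.0547) = (-3.6596, -10.0547)
link 1: phi[1] = -110 + 75 = -35 deg
  cos(-35 deg) = 0.8192, sin(-35 deg) = -0.5736
  joint[2] = (-3.6596, -10.0547) + 9.3 * (0.8192, -0.5736) = (-3.6596 + 7.6181, -10.0547 + -5.3343) = (3.9585, -15.3890)
link 2: phi[2] = -110 + 75 + 105 = 70 deg
  cos(70 deg) = 0.3420, sin(70 deg) = 0.9397
  joint[3] = (3.9585, -15.3890) + 7.9 * (0.3420, 0.9397) = (3.9585 + 2.7020, -15.3890 + 7.4236) = (6.6605, -7.9654)
link 3: phi[3] = -110 + 75 + 105 + 160 = 230 deg
  cos(230 deg) = -0.6428, sin(230 deg) = -0.7660
  joint[4] = (6.6605, -7.9654) + 10.5 * (-0.6428, -0.7660) = (6.6605 + -6.7493, -7.9654 + -8.0435) = (-0.0888, -16.0089)
End effector: (-0.0888, -16.0089)

Answer: -0.0888 -16.0089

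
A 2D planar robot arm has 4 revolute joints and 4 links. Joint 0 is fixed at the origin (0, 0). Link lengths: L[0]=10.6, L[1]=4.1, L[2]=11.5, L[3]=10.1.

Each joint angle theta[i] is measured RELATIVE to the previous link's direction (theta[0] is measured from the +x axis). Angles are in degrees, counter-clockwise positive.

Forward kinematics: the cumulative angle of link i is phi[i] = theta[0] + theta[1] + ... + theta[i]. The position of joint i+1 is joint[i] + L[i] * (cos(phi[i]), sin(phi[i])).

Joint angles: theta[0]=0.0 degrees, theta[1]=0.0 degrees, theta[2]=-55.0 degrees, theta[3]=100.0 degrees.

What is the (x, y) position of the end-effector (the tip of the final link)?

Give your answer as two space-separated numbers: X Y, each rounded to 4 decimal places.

joint[0] = (0.0000, 0.0000)  (base)
link 0: phi[0] = 0 = 0 deg
  cos(0 deg) = 1.0000, sin(0 deg) = 0.0000
  joint[1] = (0.0000, 0.0000) + 10.6 * (1.0000, 0.0000) = (0.0000 + 10.6000, 0.0000 + 0.0000) = (10.6000, 0.0000)
link 1: phi[1] = 0 + 0 = 0 deg
  cos(0 deg) = 1.0000, sin(0 deg) = 0.0000
  joint[2] = (10.6000, 0.0000) + 4.1 * (1.0000, 0.0000) = (10.6000 + 4.1000, 0.0000 + 0.0000) = (14.7000, 0.0000)
link 2: phi[2] = 0 + 0 + -55 = -55 deg
  cos(-55 deg) = 0.5736, sin(-55 deg) = -0.8192
  joint[3] = (14.7000, 0.0000) + 11.5 * (0.5736, -0.8192) = (14.7000 + 6.5961, 0.0000 + -9.4202) = (21.2961, -9.4202)
link 3: phi[3] = 0 + 0 + -55 + 100 = 45 deg
  cos(45 deg) = 0.7071, sin(45 deg) = 0.7071
  joint[4] = (21.2961, -9.4202) + 10.1 * (0.7071, 0.7071) = (21.2961 + 7.1418, -9.4202 + 7.1418) = (28.4379, -2.2785)
End effector: (28.4379, -2.2785)

Answer: 28.4379 -2.2785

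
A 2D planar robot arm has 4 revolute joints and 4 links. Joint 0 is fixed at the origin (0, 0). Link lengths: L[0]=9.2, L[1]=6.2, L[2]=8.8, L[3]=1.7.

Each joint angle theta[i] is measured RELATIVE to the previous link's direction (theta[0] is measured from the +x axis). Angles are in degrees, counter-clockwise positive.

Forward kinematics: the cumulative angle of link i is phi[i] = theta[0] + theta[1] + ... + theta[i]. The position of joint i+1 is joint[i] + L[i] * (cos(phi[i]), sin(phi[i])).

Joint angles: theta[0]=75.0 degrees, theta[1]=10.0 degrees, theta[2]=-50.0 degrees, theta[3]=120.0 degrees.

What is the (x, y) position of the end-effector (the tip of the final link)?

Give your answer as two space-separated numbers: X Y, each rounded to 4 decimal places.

Answer: 8.5893 20.8288

Derivation:
joint[0] = (0.0000, 0.0000)  (base)
link 0: phi[0] = 75 = 75 deg
  cos(75 deg) = 0.2588, sin(75 deg) = 0.9659
  joint[1] = (0.0000, 0.0000) + 9.2 * (0.2588, 0.9659) = (0.0000 + 2.3811, 0.0000 + 8.8865) = (2.3811, 8.8865)
link 1: phi[1] = 75 + 10 = 85 deg
  cos(85 deg) = 0.0872, sin(85 deg) = 0.9962
  joint[2] = (2.3811, 8.8865) + 6.2 * (0.0872, 0.9962) = (2.3811 + 0.5404, 8.8865 + 6.1764) = (2.9215, 15.0629)
link 2: phi[2] = 75 + 10 + -50 = 35 deg
  cos(35 deg) = 0.8192, sin(35 deg) = 0.5736
  joint[3] = (2.9215, 15.0629) + 8.8 * (0.8192, 0.5736) = (2.9215 + 7.2085, 15.0629 + 5.0475) = (10.1300, 20.1104)
link 3: phi[3] = 75 + 10 + -50 + 120 = 155 deg
  cos(155 deg) = -0.9063, sin(155 deg) = 0.4226
  joint[4] = (10.1300, 20.1104) + 1.7 * (-0.9063, 0.4226) = (10.1300 + -1.5407, 20.1104 + 0.7185) = (8.5893, 20.8288)
End effector: (8.5893, 20.8288)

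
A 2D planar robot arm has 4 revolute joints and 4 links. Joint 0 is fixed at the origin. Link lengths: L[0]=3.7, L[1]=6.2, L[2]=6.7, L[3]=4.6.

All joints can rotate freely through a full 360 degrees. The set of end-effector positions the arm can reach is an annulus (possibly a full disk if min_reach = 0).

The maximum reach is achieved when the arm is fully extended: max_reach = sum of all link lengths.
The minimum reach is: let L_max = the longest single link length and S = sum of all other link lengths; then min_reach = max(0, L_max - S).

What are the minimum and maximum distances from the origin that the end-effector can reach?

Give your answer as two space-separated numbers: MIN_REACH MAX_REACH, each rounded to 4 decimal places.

Answer: 0.0000 21.2000

Derivation:
Link lengths: [3.7, 6.2, 6.7, 4.6]
max_reach = 3.7 + 6.2 + 6.7 + 4.6 = 21.2
L_max = max([3.7, 6.2, 6.7, 4.6]) = 6.7
S (sum of others) = 21.2 - 6.7 = 14.5
min_reach = max(0, 6.7 - 14.5) = max(0, -7.8) = 0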